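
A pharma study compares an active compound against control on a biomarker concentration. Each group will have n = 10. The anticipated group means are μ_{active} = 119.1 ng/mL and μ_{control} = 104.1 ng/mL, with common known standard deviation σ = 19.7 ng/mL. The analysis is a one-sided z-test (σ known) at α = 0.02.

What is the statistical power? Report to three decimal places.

Standardized effect: d = |μ_{active} − μ_{control}| / σ = |119.1 − 104.1| / 19.7 = 0.7614
Noncentrality parameter: δ = d·√(n/2) = 0.7614 × √(10/2) = 1.7026
One-sided α = 0.02 → critical value z_{0.02} = 2.054.
Power = P(Z > 2.054 − δ) = Φ(-0.351) = 0.3627.

Power ≈ 0.363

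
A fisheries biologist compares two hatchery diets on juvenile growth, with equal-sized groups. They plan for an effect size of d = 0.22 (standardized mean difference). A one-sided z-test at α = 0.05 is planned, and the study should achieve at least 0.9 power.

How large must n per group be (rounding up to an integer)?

For power 0.9 need Φ(δ − z_{0.05}) = 0.9, so δ = z_{0.05} + z_{0.10} = 1.645 + 1.282 = 2.926.
δ = d·√(n/2) ⇒ n = 2(δ/d)² = 2 × (2.926 / 0.22)² = 353.88.
Rounding up, n = 354 per group.

n = 354 per group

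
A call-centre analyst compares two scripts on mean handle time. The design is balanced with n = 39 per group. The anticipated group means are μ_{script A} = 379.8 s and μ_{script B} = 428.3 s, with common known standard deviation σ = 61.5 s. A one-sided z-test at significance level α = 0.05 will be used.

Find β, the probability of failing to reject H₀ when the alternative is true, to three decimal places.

β ≈ 0.033

Standardized effect: d = |μ_{script A} − μ_{script B}| / σ = |379.8 − 428.3| / 61.5 = 0.7886
Noncentrality parameter: δ = d·√(n/2) = 0.7886 × √(39/2) = 3.4824
Critical value for a one-sided test at α = 0.05: z_α = 1.645.
Power = Φ(δ − 1.645) = Φ(1.838) = 0.9669.
Type II error: β = 1 − power = 1 − 0.9669 = 0.0331.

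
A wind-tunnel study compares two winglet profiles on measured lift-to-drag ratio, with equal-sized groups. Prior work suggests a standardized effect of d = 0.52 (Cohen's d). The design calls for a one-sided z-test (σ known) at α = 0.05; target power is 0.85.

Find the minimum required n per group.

For power 0.85 need Φ(δ − z_{0.05}) = 0.85, so δ = z_{0.05} + z_{0.15} = 1.645 + 1.036 = 2.681.
δ = d·√(n/2) ⇒ n = 2(δ/d)² = 2 × (2.681 / 0.52)² = 53.18.
Rounding up, n = 54 per group.

n = 54 per group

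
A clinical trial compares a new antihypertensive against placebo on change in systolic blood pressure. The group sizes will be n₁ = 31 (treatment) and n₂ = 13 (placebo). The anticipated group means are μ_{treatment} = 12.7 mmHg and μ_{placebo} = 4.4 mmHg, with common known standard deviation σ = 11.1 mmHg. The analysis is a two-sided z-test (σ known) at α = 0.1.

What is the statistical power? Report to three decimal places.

Power ≈ 0.732

Standardized effect: d = |μ_{treatment} − μ_{placebo}| / σ = |12.7 − 4.4| / 11.1 = 0.7477
Noncentrality parameter: δ = d / √(1/n₁ + 1/n₂) = 0.7477 / √(1/31 + 1/13) = 2.2630
Critical value for a two-sided test at α = 0.1: z_{α/2} = 1.645.
Power = Φ(δ − 1.645) + Φ(−δ − 1.645) = Φ(0.618) + Φ(-3.908) = 0.7318 + 0.0000 = 0.7318.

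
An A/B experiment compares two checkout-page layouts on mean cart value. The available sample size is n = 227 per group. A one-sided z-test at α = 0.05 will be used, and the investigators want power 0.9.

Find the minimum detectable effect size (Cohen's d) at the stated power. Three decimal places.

d ≈ 0.275

Required noncentrality: δ = z_{0.05} + z_{0.10} = 1.645 + 1.282 = 2.926.
δ = d·√(n/2) ⇒ d = δ/√(n/2) = 2.926/√(227/2) = 0.2747.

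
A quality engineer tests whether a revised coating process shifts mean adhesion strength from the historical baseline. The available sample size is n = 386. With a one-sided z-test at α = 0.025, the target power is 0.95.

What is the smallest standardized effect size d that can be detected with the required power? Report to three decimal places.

Required noncentrality: δ = z_{0.025} + z_{0.05} = 1.960 + 1.645 = 3.605.
δ = d·√n ⇒ d = δ/√n = 3.605/√386 = 0.1835.

d ≈ 0.183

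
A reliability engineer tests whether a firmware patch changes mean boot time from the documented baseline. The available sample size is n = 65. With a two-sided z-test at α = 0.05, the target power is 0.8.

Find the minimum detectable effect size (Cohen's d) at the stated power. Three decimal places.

d ≈ 0.347

Required noncentrality: δ = z_{0.025} + z_{0.20} = 1.960 + 0.842 = 2.802.
(Lower-tail contribution to power is negligible for δ > 0.)
δ = d·√n ⇒ d = δ/√n = 2.802/√65 = 0.3475.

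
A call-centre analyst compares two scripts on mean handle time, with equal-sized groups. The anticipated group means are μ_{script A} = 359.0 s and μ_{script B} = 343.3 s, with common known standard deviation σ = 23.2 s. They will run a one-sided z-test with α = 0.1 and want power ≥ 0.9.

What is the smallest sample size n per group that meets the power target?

n = 29 per group

Standardized effect: d = |μ_{script A} − μ_{script B}| / σ = |359.0 − 343.3| / 23.2 = 0.6767
For power 0.9 need Φ(δ − z_{0.1}) = 0.9, so δ = z_{0.1} + z_{0.10} = 1.282 + 1.282 = 2.563.
δ = d·√(n/2) ⇒ n = 2(δ/d)² = 2 × (2.563 / 0.6767)² = 28.69.
Rounding up, n = 29 per group.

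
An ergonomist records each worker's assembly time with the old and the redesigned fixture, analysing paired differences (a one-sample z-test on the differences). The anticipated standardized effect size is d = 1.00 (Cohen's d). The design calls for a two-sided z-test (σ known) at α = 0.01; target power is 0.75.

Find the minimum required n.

n = 11

Set Φ(δ − 2.576) = 0.75; then δ − 2.576 = Φ⁻¹(0.75) = 0.674, giving δ = 3.250.
(For δ > 0 the lower-tail rejection region contributes negligibly to power, so the one-term inversion is standard.)
δ = d·√n ⇒ n = (δ/d)² = (3.250 / 1.00)² = 10.56.
Round up to the next whole unit.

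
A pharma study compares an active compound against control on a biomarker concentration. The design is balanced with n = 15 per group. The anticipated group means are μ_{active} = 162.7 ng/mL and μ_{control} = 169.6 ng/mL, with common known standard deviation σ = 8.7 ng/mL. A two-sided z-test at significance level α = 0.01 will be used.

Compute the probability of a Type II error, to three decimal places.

Standardized effect: d = |μ_{active} − μ_{control}| / σ = |162.7 − 169.6| / 8.7 = 0.7931
Noncentrality parameter: δ = d·√(n/2) = 0.7931 × √(15/2) = 2.1720
Two-sided α = 0.01 → critical value z_{0.005} = 2.576.
Power = Φ(δ − 2.576) + Φ(−δ − 2.576) = Φ(-0.404) + Φ(-4.748) = 0.3432 + 0.0000 = 0.3432.
Type II error: β = 1 − power = 1 − 0.3432 = 0.6568.

β ≈ 0.657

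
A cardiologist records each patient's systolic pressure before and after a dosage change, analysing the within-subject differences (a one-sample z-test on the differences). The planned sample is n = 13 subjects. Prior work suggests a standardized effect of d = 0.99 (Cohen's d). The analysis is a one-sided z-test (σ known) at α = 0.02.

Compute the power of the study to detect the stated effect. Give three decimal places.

Power ≈ 0.935

Noncentrality parameter: δ = d·√n = 0.99 × √13 = 3.5695
One-sided α = 0.02 → critical value z_{0.02} = 2.054.
Power = P(Z > 2.054 − δ) = Φ(1.516) = 0.9352.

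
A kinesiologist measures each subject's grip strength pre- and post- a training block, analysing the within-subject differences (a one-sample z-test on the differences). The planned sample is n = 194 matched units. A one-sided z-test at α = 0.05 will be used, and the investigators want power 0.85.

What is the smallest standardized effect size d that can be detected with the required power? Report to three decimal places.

Required noncentrality: δ = z_{0.05} + z_{0.15} = 1.645 + 1.036 = 2.681.
δ = d·√n ⇒ d = δ/√n = 2.681/√194 = 0.1925.

d ≈ 0.193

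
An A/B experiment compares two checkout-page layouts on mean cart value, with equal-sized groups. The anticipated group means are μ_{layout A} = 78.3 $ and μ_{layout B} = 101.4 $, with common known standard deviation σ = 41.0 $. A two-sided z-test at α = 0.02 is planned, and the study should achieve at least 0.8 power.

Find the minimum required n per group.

Standardized effect: d = |μ_{layout A} − μ_{layout B}| / σ = |78.3 − 101.4| / 41.0 = 0.5634
For power 0.8 need Φ(δ − z_{0.01}) = 0.8, so δ = z_{0.01} + z_{0.20} = 2.326 + 0.842 = 3.168.
(For δ > 0 the lower-tail rejection region contributes negligibly to power, so the one-term inversion is standard.)
δ = d·√(n/2) ⇒ n = 2(δ/d)² = 2 × (3.168 / 0.5634)² = 63.23.
Rounding up, n = 64 per group.

n = 64 per group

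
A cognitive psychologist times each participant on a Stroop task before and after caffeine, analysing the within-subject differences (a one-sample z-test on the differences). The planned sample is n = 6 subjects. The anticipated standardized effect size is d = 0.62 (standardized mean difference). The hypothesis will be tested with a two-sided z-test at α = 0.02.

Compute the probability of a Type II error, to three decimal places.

β ≈ 0.790

Noncentrality parameter: δ = d·√n = 0.62 × √6 = 1.5187
Critical value for a two-sided test at α = 0.02: z_{α/2} = 2.326.
Power = Φ(δ − 2.326) + Φ(−δ − 2.326) = Φ(-0.808) + Φ(-3.845) = 0.2096 + 0.0001 = 0.2097.
Type II error: β = 1 − power = 1 − 0.2097 = 0.7903.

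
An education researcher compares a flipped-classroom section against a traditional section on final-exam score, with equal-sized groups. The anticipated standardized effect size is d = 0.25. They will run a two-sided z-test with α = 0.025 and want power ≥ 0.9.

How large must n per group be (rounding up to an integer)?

For power 0.9 need Φ(δ − z_{0.0125}) = 0.9, so δ = z_{0.0125} + z_{0.10} = 2.241 + 1.282 = 3.523.
(For δ > 0 the lower-tail rejection region contributes negligibly to power, so the one-term inversion is standard.)
δ = d·√(n/2) ⇒ n = 2(δ/d)² = 2 × (3.523 / 0.25)² = 397.16.
Rounding up, n = 398 per group.

n = 398 per group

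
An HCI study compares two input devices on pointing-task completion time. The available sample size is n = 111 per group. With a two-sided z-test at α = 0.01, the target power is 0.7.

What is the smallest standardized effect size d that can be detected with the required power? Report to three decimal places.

d ≈ 0.416

Required noncentrality: δ = z_{0.005} + z_{0.30} = 2.576 + 0.524 = 3.100.
(The second rejection-region term Φ(−δ − z_{α/2}) is negligible and dropped.)
δ = d·√(n/2) ⇒ d = δ/√(n/2) = 3.100/√(111/2) = 0.4161.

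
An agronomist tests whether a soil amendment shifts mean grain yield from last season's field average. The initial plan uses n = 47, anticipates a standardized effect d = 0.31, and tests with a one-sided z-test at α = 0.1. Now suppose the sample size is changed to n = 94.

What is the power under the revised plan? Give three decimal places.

Power ≈ 0.958

With n = 94: δ = d·√n = 0.31 × √94 = 3.0056. Critical value z_{0.1} = 1.282.
Revised power = Φ(δ − 1.282) = Φ(1.724) = 0.9576.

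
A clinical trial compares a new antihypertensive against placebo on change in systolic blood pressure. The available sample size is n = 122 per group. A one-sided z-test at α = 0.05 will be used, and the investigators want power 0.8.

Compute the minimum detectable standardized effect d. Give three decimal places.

d ≈ 0.318

Need Φ(δ − 1.645) = 0.8, so δ = 1.645 + 0.842 = 2.486.
δ = d·√(n/2) ⇒ d = δ/√(n/2) = 2.486/√(122/2) = 0.3184.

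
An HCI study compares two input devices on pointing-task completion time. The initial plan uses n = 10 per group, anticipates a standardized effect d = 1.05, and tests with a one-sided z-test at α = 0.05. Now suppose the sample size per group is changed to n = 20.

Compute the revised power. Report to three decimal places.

Power ≈ 0.953

With n = 20 per group: δ = d·√(n/2) = 1.05 × √(20/2) = 3.3204. Critical value z_{0.05} = 1.645.
Revised power = P(Z > 1.645 − δ) = Φ(1.676) = 0.9531.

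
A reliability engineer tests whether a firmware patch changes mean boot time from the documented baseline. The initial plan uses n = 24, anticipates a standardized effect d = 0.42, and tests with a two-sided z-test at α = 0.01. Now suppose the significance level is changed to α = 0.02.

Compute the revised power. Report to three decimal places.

δ = d·√n = 0.42 × √24 = 2.0576 (unchanged). New critical value: z_{0.01} = 2.326.
Revised power = Φ(δ − 2.326) + Φ(−δ − 2.326) = Φ(-0.269) + Φ(-4.384) = 0.3941 + 0.0000 = 0.3941.

Power ≈ 0.394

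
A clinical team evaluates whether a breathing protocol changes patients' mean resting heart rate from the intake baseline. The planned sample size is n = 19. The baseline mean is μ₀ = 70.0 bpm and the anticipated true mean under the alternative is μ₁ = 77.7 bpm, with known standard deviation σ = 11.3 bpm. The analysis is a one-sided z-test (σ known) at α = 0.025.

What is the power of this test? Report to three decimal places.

Power ≈ 0.844

Standardized effect: d = |μ₁ − μ₀| / σ = |77.7 − 70.0| / 11.3 = 0.6814
Noncentrality parameter: δ = d·√n = 0.6814 × √19 = 2.9702
One-sided α = 0.025 → critical value z_{0.025} = 1.960.
Power = P(Z > 1.960 − δ) = Φ(1.010) = 0.8438.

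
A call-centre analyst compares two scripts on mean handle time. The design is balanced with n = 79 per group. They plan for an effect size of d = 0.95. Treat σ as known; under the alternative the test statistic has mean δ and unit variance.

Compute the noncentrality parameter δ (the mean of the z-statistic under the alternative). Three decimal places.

δ ≈ 5.971

δ = d·√(n/2) = 0.95 × √(79/2) = 5.9707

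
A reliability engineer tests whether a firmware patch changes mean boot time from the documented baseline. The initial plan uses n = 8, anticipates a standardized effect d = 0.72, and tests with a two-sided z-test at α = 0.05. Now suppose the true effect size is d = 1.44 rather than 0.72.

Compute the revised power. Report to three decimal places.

With d = 1.44: δ = d·√n = 1.44 × √8 = 4.0729. Critical value z_{0.025} = 1.960.
Revised power = Φ(δ − 1.960) + Φ(−δ − 1.960) = Φ(2.113) + Φ(-6.033) = 0.9827 + 0.0000 = 0.9827.

Power ≈ 0.983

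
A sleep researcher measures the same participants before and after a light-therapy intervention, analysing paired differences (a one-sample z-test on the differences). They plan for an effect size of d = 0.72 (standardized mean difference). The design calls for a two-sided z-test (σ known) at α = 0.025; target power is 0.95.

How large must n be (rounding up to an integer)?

n = 30

For power 0.95 need Φ(δ − z_{0.0125}) = 0.95, so δ = z_{0.0125} + z_{0.05} = 2.241 + 1.645 = 3.886.
(For δ > 0 the lower-tail rejection region contributes negligibly to power, so the one-term inversion is standard.)
δ = d·√n ⇒ n = (δ/d)² = (3.886 / 0.72)² = 29.13.
Rounding up, n = 30.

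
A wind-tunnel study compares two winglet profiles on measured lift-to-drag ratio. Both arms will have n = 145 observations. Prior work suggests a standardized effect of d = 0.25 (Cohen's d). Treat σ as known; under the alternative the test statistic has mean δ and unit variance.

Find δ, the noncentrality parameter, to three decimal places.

The noncentrality parameter scales effect size by the design's sample-size factor: δ = d·√(n/2) = 0.25 × √(145/2) = 2.1287

δ ≈ 2.129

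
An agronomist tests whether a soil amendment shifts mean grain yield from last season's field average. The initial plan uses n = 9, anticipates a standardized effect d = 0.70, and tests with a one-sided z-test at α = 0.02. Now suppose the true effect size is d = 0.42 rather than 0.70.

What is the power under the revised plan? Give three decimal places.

Power ≈ 0.214

With d = 0.42: δ = d·√n = 0.42 × √9 = 1.2600. Critical value z_{0.02} = 2.054.
Revised power = P(Z > 2.054 − δ) = Φ(-0.794) = 0.2137.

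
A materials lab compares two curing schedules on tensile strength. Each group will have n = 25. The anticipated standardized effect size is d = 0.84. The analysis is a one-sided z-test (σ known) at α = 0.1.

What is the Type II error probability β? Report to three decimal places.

β ≈ 0.046

Noncentrality parameter: δ = d·√(n/2) = 0.84 × √(25/2) = 2.9698
One-sided α = 0.1 → critical value z_{0.1} = 1.282.
Power = P(Z > 1.282 − δ) = Φ(1.688) = 0.9543.
Type II error: β = 1 − power = 1 − 0.9543 = 0.0457.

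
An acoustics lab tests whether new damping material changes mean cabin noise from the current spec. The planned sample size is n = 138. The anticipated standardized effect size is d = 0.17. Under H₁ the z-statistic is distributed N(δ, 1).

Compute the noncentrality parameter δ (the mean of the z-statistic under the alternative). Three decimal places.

δ ≈ 1.997

δ = d·√n = 0.17 × √138 = 1.9970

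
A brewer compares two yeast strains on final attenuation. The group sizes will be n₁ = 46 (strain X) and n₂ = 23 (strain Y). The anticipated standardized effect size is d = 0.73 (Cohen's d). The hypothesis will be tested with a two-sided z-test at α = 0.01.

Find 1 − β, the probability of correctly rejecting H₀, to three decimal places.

Noncentrality parameter: δ = d / √(1/n₁ + 1/n₂) = 0.73 / √(1/46 + 1/23) = 2.8585
Two-sided α = 0.01 → critical value z_{0.005} = 2.576.
Power = Φ(δ − 2.576) + Φ(−δ − 2.576) = Φ(0.283) + Φ(-5.434) = 0.6113 + 0.0000 = 0.6113.

Power ≈ 0.611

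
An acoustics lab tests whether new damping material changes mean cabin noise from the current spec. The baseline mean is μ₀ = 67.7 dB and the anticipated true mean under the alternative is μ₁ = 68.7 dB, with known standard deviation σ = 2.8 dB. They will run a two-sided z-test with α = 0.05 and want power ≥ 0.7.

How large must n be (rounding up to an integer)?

n = 49

Standardized effect: d = |μ₁ − μ₀| / σ = |68.7 − 67.7| / 2.8 = 0.3571
For power 0.7 need Φ(δ − z_{0.025}) = 0.7, so δ = z_{0.025} + z_{0.30} = 1.960 + 0.524 = 2.484.
(Ignoring the negligible lower-tail rejection probability gives the usual closed-form inversion.)
δ = d·√n ⇒ n = (δ/d)² = (2.484 / 0.3571)² = 48.39.
Rounding up, n = 49.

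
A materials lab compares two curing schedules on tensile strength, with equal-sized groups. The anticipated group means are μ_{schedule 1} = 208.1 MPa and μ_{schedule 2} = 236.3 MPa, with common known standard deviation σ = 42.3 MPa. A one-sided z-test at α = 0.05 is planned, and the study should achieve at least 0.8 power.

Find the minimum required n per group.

n = 28 per group

Standardized effect: d = |μ_{schedule 1} − μ_{schedule 2}| / σ = |208.1 − 236.3| / 42.3 = 0.6667
Set Φ(δ − 1.645) = 0.8; then δ − 1.645 = Φ⁻¹(0.8) = 0.842, giving δ = 2.486.
δ = d·√(n/2) ⇒ n = 2(δ/d)² = 2 × (2.486 / 0.6667)² = 27.82.
Rounding up, n = 28 per group.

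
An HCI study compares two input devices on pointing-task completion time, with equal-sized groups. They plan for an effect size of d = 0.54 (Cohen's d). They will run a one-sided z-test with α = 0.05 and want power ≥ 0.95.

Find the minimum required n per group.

n = 75 per group

For power 0.95 need Φ(δ − z_{0.05}) = 0.95, so δ = z_{0.05} + z_{0.05} = 1.645 + 1.645 = 3.290.
δ = d·√(n/2) ⇒ n = 2(δ/d)² = 2 × (3.290 / 0.54)² = 74.23.
Round up to the next whole unit.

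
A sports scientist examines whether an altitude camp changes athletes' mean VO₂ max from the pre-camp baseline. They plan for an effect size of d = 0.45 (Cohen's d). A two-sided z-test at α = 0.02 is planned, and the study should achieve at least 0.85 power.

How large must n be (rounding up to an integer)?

Set Φ(δ − 2.326) = 0.85; then δ − 2.326 = Φ⁻¹(0.85) = 1.036, giving δ = 3.363.
(The Φ(−δ − z_{α/2}) term is vanishingly small for δ > 0 and is dropped in the standard sample-size formula.)
δ = d·√n ⇒ n = (δ/d)² = (3.363 / 0.45)² = 55.84.
Rounding up, n = 56.

n = 56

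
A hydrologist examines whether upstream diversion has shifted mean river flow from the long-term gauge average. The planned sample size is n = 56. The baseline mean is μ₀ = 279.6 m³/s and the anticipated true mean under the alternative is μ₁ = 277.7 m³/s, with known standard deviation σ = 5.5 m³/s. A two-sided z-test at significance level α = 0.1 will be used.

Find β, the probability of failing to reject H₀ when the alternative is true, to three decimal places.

Standardized effect: d = |μ₁ − μ₀| / σ = |277.7 − 279.6| / 5.5 = 0.3455
Noncentrality parameter: δ = d·√n = 0.3455 × √56 = 2.5851
Two-sided α = 0.1 → critical value z_{0.05} = 1.645.
Power = Φ(δ − 1.645) + Φ(−δ − 1.645) = Φ(0.940) + Φ(-4.230) = 0.8265 + 0.0000 = 0.8265.
Type II error: β = 1 − power = 1 − 0.8265 = 0.1735.

β ≈ 0.174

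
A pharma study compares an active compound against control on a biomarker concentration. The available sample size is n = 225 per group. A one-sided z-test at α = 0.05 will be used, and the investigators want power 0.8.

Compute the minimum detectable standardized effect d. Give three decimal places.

Required noncentrality: δ = z_{0.05} + z_{0.20} = 1.645 + 0.842 = 2.486.
δ = d·√(n/2) ⇒ d = δ/√(n/2) = 2.486/√(225/2) = 0.2344.

d ≈ 0.234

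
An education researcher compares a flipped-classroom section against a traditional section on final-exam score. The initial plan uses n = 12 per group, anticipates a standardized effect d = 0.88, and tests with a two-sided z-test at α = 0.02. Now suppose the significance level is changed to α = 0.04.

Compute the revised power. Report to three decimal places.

δ = d·√(n/2) = 0.88 × √(12/2) = 2.1556 (unchanged). New critical value: z_{0.02} = 2.054.
Revised power = Φ(δ − 2.054) + Φ(−δ − 2.054) = Φ(0.102) + Φ(-4.209) = 0.5405 + 0.0000 = 0.5406.

Power ≈ 0.541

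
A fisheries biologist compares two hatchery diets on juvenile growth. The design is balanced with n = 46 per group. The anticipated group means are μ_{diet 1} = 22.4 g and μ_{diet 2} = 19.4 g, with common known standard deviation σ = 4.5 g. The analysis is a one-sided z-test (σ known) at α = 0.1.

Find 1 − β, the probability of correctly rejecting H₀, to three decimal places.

Standardized effect: d = |μ_{diet 1} − μ_{diet 2}| / σ = |22.4 − 19.4| / 4.5 = 0.6667
Noncentrality parameter: δ = d·√(n/2) = 0.6667 × √(46/2) = 3.1972
Critical value for a one-sided test at α = 0.1: z_α = 1.282.
Power = P(Z > 1.282 − δ) = Φ(1.916) = 0.9723.

Power ≈ 0.972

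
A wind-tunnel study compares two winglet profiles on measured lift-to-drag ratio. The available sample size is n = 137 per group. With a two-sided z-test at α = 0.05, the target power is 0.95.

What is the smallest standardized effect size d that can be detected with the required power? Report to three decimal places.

Need Φ(δ − 1.960) = 0.95, so δ = 1.960 + 1.645 = 3.605.
(Lower-tail contribution to power is negligible for δ > 0.)
δ = d·√(n/2) ⇒ d = δ/√(n/2) = 3.605/√(137/2) = 0.4355.

d ≈ 0.436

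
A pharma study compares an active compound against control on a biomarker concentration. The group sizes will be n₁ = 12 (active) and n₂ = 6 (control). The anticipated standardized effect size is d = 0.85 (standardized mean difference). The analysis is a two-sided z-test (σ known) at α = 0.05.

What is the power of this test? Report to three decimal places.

Noncentrality parameter: δ = d / √(1/n₁ + 1/n₂) = 0.85 / √(1/12 + 1/6) = 1.7000
Critical value for a two-sided test at α = 0.05: z_{α/2} = 1.960.
Power = Φ(δ − 1.960) + Φ(−δ − 1.960) = Φ(-0.260) + Φ(-3.660) = 0.3974 + 0.0001 = 0.3976.

Power ≈ 0.398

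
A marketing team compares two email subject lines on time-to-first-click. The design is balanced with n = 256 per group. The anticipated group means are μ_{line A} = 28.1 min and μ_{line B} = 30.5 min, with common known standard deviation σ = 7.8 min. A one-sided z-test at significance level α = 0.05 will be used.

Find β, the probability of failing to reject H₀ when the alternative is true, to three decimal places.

Standardized effect: d = |μ_{line A} − μ_{line B}| / σ = |28.1 − 30.5| / 7.8 = 0.3077
Noncentrality parameter: δ = d·√(n/2) = 0.3077 × √(256/2) = 3.4811
One-sided α = 0.05 → critical value z_{0.05} = 1.645.
Power = Φ(δ − 1.645) = Φ(1.836) = 0.9668.
Type II error: β = 1 − power = 1 − 0.9668 = 0.0332.

β ≈ 0.033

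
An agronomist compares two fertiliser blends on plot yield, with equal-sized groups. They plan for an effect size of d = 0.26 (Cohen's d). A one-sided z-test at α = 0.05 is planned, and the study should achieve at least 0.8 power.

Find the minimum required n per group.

n = 183 per group

Set Φ(δ − 1.645) = 0.8; then δ − 1.645 = Φ⁻¹(0.8) = 0.842, giving δ = 2.486.
δ = d·√(n/2) ⇒ n = 2(δ/d)² = 2 × (2.486 / 0.26)² = 182.92.
Rounding up, n = 183 per group.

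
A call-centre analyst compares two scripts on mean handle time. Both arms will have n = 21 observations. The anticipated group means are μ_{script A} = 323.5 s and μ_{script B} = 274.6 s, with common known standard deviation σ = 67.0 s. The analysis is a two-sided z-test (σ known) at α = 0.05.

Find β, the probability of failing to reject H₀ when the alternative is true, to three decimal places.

β ≈ 0.343

Standardized effect: d = |μ_{script A} − μ_{script B}| / σ = |323.5 − 274.6| / 67.0 = 0.7299
Noncentrality parameter: δ = d·√(n/2) = 0.7299 × √(21/2) = 2.3650
Two-sided α = 0.05 → critical value z_{0.025} = 1.960.
Power = Φ(δ − 1.960) + Φ(−δ − 1.960) = Φ(0.405) + Φ(-4.325) = 0.6573 + 0.0000 = 0.6573.
Type II error: β = 1 − power = 1 − 0.6573 = 0.3427.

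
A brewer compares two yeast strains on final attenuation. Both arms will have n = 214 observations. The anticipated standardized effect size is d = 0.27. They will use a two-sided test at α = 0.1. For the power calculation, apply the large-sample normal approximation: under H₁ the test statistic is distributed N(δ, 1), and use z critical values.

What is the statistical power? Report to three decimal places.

Power ≈ 0.875

Noncentrality parameter: δ = d·√(n/2) = 0.27 × √(214/2) = 2.7929
Critical value for a two-sided test at α = 0.1: z_{α/2} = 1.645.
Power = Φ(δ − 1.645) + Φ(−δ − 1.645) = Φ(1.148) + Φ(-4.438) = 0.8745 + 0.0000 = 0.8745.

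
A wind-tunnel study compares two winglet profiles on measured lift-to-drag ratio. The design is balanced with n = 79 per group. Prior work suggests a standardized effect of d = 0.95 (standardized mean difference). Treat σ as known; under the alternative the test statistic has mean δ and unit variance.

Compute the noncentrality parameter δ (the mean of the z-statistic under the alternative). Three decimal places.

δ ≈ 5.971

δ = d·√(n/2) = 0.95 × √(79/2) = 5.9707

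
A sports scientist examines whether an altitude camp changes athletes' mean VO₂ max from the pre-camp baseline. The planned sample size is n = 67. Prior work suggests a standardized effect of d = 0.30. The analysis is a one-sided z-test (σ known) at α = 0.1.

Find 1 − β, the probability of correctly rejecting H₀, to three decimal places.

Power ≈ 0.880

Noncentrality parameter: δ = d·√n = 0.30 × √67 = 2.4556
Critical value for a one-sided test at α = 0.1: z_α = 1.282.
Power = P(Z > 1.282 − δ) = Φ(1.174) = 0.8798.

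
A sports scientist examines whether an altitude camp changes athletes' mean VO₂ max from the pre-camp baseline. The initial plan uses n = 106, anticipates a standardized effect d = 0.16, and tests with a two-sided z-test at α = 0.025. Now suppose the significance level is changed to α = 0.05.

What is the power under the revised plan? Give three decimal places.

Power ≈ 0.377

δ = d·√n = 0.16 × √106 = 1.6473 (unchanged). New critical value: z_{0.025} = 1.960.
Revised power = Φ(δ − 1.960) + Φ(−δ − 1.960) = Φ(-0.313) + Φ(-3.607) = 0.3773 + 0.0002 = 0.3774.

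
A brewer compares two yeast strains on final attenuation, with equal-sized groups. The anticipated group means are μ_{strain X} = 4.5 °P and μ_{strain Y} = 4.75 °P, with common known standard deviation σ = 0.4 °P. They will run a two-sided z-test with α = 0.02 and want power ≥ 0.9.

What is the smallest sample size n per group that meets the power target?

n = 67 per group

Standardized effect: d = |μ_{strain X} − μ_{strain Y}| / σ = |4.5 − 4.75| / 0.4 = 0.6250
Set Φ(δ − 2.326) = 0.9; then δ − 2.326 = Φ⁻¹(0.9) = 1.282, giving δ = 3.608.
(Ignoring the negligible lower-tail rejection probability gives the usual closed-form inversion.)
δ = d·√(n/2) ⇒ n = 2(δ/d)² = 2 × (3.608 / 0.6250)² = 66.65.
Rounding up, n = 67 per group.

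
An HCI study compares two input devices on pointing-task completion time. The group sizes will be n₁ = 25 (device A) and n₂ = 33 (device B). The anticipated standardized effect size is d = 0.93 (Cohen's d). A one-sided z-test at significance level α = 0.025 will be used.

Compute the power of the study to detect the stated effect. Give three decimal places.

Power ≈ 0.939

Noncentrality parameter: δ = d / √(1/n₁ + 1/n₂) = 0.93 / √(1/25 + 1/33) = 3.5075
Critical value for a one-sided test at α = 0.025: z_α = 1.960.
Power = P(Z > 1.960 − δ) = Φ(1.548) = 0.9391.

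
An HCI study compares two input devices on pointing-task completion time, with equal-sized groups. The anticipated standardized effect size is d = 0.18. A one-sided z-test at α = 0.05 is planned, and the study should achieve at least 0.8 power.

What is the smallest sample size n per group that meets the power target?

n = 382 per group

Set Φ(δ − 1.645) = 0.8; then δ − 1.645 = Φ⁻¹(0.8) = 0.842, giving δ = 2.486.
δ = d·√(n/2) ⇒ n = 2(δ/d)² = 2 × (2.486 / 0.18)² = 381.64.
Rounding up, n = 382 per group.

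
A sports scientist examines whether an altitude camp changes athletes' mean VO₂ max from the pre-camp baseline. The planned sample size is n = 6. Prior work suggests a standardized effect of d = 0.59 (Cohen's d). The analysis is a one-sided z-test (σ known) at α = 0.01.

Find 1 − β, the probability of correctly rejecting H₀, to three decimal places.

Power ≈ 0.189

Noncentrality parameter: δ = d·√n = 0.59 × √6 = 1.4452
One-sided α = 0.01 → critical value z_{0.01} = 2.326.
Power = P(Z > 2.326 − δ) = Φ(-0.881) = 0.1891.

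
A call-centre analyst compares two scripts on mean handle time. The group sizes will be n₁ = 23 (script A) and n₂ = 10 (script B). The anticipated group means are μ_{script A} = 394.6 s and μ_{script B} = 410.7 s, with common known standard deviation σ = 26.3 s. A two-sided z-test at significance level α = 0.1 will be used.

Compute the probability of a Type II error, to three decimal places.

Standardized effect: d = |μ_{script A} − μ_{script B}| / σ = |394.6 − 410.7| / 26.3 = 0.6122
Noncentrality parameter: δ = d / √(1/n₁ + 1/n₂) = 0.6122 / √(1/23 + 1/10) = 1.6161
Critical value for a two-sided test at α = 0.1: z_{α/2} = 1.645.
Power = Φ(δ − 1.645) + Φ(−δ − 1.645) = Φ(-0.029) + Φ(-3.261) = 0.4885 + 0.0006 = 0.4891.
Type II error: β = 1 − power = 1 − 0.4891 = 0.5109.

β ≈ 0.511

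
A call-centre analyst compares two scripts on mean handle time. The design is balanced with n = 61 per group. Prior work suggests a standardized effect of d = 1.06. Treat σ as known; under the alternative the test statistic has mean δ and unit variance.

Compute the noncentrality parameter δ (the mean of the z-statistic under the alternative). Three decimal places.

The noncentrality parameter scales effect size by the design's sample-size factor: δ = d·√(n/2) = 1.06 × √(61/2) = 5.8540

δ ≈ 5.854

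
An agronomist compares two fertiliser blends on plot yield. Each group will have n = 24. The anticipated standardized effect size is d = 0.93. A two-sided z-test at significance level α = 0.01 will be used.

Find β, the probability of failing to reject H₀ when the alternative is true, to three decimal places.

β ≈ 0.259

Noncentrality parameter: δ = d·√(n/2) = 0.93 × √(24/2) = 3.2216
Critical value for a two-sided test at α = 0.01: z_{α/2} = 2.576.
Power = Φ(δ − 2.576) + Φ(−δ − 2.576) = Φ(0.646) + Φ(-5.797) = 0.7408 + 0.0000 = 0.7408.
Type II error: β = 1 − power = 1 − 0.7408 = 0.2592.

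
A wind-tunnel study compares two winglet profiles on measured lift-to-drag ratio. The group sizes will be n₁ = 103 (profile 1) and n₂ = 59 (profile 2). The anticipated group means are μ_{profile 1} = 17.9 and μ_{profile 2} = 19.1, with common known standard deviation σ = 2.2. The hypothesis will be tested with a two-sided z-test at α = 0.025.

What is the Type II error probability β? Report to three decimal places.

β ≈ 0.136

Standardized effect: d = |μ_{profile 1} − μ_{profile 2}| / σ = |17.9 − 19.1| / 2.2 = 0.5455
Noncentrality parameter: δ = d / √(1/n₁ + 1/n₂) = 0.5455 / √(1/103 + 1/59) = 3.3408
Critical value for a two-sided test at α = 0.025: z_{α/2} = 2.241.
Power = Φ(δ − 2.241) + Φ(−δ − 2.241) = Φ(1.099) + Φ(-5.582) = 0.8642 + 0.0000 = 0.8642.
Type II error: β = 1 − power = 1 − 0.8642 = 0.1358.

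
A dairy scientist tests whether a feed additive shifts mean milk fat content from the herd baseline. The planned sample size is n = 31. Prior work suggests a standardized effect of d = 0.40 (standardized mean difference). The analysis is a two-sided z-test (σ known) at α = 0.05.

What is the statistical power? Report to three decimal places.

Noncentrality parameter: δ = d·√n = 0.40 × √31 = 2.2271
Two-sided α = 0.05 → critical value z_{0.025} = 1.960.
Power = Φ(δ − 1.960) + Φ(−δ − 1.960) = Φ(0.267) + Φ(-4.187) = 0.6053 + 0.0000 = 0.6053.

Power ≈ 0.605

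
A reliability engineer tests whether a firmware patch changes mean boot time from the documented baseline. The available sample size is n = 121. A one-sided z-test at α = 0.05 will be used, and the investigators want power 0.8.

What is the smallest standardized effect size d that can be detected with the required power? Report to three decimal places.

d ≈ 0.226

Need Φ(δ − 1.645) = 0.8, so δ = 1.645 + 0.842 = 2.486.
δ = d·√n ⇒ d = δ/√n = 2.486/√121 = 0.2260.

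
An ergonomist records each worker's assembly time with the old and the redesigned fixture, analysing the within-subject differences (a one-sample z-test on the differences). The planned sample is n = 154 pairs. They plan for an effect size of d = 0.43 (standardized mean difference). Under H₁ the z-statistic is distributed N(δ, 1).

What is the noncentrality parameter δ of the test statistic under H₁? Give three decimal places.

The noncentrality parameter scales effect size by the design's sample-size factor: δ = d·√n = 0.43 × √154 = 5.3362

δ ≈ 5.336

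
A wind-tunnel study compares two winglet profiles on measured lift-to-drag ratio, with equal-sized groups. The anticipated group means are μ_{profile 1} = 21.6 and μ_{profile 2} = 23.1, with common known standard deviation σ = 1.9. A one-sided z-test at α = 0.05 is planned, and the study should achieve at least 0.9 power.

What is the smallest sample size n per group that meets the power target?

Standardized effect: d = |μ_{profile 1} − μ_{profile 2}| / σ = |21.6 − 23.1| / 1.9 = 0.7895
For power 0.9 need Φ(δ − z_{0.05}) = 0.9, so δ = z_{0.05} + z_{0.10} = 1.645 + 1.282 = 2.926.
δ = d·√(n/2) ⇒ n = 2(δ/d)² = 2 × (2.926 / 0.7895)² = 27.48.
Round up to the next whole unit.

n = 28 per group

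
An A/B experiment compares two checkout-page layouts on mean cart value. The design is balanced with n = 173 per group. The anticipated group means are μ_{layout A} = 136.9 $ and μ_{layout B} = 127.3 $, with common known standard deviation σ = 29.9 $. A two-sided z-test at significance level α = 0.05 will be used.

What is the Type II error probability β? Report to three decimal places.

Standardized effect: d = |μ_{layout A} − μ_{layout B}| / σ = |136.9 − 127.3| / 29.9 = 0.3211
Noncentrality parameter: δ = d·√(n/2) = 0.3211 × √(173/2) = 2.9861
Two-sided α = 0.05 → critical value z_{0.025} = 1.960.
Power = Φ(δ − 1.960) + Φ(−δ − 1.960) = Φ(1.026) + Φ(-4.946) = 0.8476 + 0.0000 = 0.8476.
Type II error: β = 1 − power = 1 − 0.8476 = 0.1524.

β ≈ 0.152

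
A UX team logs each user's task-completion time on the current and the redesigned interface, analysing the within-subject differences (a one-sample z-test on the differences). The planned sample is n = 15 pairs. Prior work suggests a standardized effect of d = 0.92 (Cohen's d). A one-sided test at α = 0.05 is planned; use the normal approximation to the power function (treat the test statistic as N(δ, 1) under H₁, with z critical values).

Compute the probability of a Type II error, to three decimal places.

Noncentrality parameter: δ = d·√n = 0.92 × √15 = 3.5631
One-sided α = 0.05 → critical value z_{0.05} = 1.645.
Power = P(Z > 1.645 − δ) = Φ(1.918) = 0.9725.
Type II error: β = 1 − power = 1 − 0.9725 = 0.0275.

β ≈ 0.028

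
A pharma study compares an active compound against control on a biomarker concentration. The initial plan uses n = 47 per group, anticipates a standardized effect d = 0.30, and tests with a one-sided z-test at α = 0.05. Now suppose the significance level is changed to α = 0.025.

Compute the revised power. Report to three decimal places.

Power ≈ 0.307

δ = d·√(n/2) = 0.30 × √(47/2) = 1.4543 (unchanged). New critical value: z_{0.025} = 1.960.
Revised power = Φ(δ − 1.960) = Φ(-0.506) = 0.3065.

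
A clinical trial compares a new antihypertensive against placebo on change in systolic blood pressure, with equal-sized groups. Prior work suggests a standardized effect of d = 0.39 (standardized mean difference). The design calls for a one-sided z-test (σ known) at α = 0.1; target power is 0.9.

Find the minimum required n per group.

For power 0.9 need Φ(δ − z_{0.1}) = 0.9, so δ = z_{0.1} + z_{0.10} = 1.282 + 1.282 = 2.563.
δ = d·√(n/2) ⇒ n = 2(δ/d)² = 2 × (2.563 / 0.39)² = 86.38.
Rounding up, n = 87 per group.

n = 87 per group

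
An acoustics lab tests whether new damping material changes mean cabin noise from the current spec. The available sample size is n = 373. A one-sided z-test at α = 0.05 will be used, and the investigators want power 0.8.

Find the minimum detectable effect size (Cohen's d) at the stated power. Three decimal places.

Required noncentrality: δ = z_{0.05} + z_{0.20} = 1.645 + 0.842 = 2.486.
δ = d·√n ⇒ d = δ/√n = 2.486/√373 = 0.1287.

d ≈ 0.129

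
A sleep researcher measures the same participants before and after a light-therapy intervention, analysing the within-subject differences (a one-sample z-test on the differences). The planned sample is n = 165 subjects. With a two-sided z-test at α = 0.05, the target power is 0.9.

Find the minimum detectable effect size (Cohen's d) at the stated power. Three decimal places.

d ≈ 0.252

Need Φ(δ − 1.960) = 0.9, so δ = 1.960 + 1.282 = 3.242.
(Lower-tail contribution to power is negligible for δ > 0.)
δ = d·√n ⇒ d = δ/√n = 3.242/√165 = 0.2524.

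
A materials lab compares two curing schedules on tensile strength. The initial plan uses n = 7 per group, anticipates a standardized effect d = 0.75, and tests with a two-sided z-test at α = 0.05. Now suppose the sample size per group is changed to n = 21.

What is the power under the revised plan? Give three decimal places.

With n = 21 per group: δ = d·√(n/2) = 0.75 × √(21/2) = 2.4303. Critical value z_{0.025} = 1.960.
Revised power = Φ(δ − 1.960) + Φ(−δ − 1.960) = Φ(0.470) + Φ(-4.390) = 0.6809 + 0.0000 = 0.6809.

Power ≈ 0.681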